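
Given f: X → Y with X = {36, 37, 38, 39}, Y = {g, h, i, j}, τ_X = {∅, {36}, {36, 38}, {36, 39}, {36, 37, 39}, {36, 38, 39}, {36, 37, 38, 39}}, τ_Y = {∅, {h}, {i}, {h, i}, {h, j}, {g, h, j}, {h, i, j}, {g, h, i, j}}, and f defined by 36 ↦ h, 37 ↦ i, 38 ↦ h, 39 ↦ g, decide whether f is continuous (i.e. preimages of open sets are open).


f is NOT continuous.

Compute f^{-1}(U) for each U ∈ τ_Y:
  U = ∅: f^{-1}(U) = ∅ ∈ τ_X ✓.
  U = {h}: f^{-1}(U) = {36, 38} ∈ τ_X ✓.
  U = {i}: f^{-1}(U) = {37} ∉ τ_X ✗.
  U = {h, i}: f^{-1}(U) = {36, 37, 38} ∉ τ_X ✗.
  U = {h, j}: f^{-1}(U) = {36, 38} ∈ τ_X ✓.
  U = {g, h, j}: f^{-1}(U) = {36, 38, 39} ∈ τ_X ✓.
  U = {h, i, j}: f^{-1}(U) = {36, 37, 38} ∉ τ_X ✗.
  U = {g, h, i, j}: f^{-1}(U) = {36, 37, 38, 39} ∈ τ_X ✓.
Found U = {i} with f^{-1}(U) = {37} not in τ_X. Therefore f is NOT continuous.


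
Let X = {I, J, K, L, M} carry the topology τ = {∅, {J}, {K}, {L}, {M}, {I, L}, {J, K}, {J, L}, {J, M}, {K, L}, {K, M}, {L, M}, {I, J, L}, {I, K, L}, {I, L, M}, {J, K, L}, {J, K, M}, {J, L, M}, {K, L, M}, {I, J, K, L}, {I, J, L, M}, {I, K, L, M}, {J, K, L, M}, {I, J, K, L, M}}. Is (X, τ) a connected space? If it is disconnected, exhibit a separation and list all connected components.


(X, τ) is disconnected; components = [{J}, {K}, {M}, {I, L}].

Find clopen sets (U ∈ τ with X ∖ U ∈ τ):
  U = ∅, X ∖ U = {I, J, K, L, M} — both open, so U is clopen.
  U = {J}, X ∖ U = {I, K, L, M} — both open, so U is clopen.
  U = {K}, X ∖ U = {I, J, L, M} — both open, so U is clopen.
  U = {M}, X ∖ U = {I, J, K, L} — both open, so U is clopen.
  U = {I, L}, X ∖ U = {J, K, M} — both open, so U is clopen.
  U = {J, K}, X ∖ U = {I, L, M} — both open, so U is clopen.
  U = {J, M}, X ∖ U = {I, K, L} — both open, so U is clopen.
  U = {K, M}, X ∖ U = {I, J, L} — both open, so U is clopen.
  U = {I, J, L}, X ∖ U = {K, M} — both open, so U is clopen.
  U = {I, K, L}, X ∖ U = {J, M} — both open, so U is clopen.
  U = {I, L, M}, X ∖ U = {J, K} — both open, so U is clopen.
  U = {J, K, M}, X ∖ U = {I, L} — both open, so U is clopen.
  U = {I, J, K, L}, X ∖ U = {M} — both open, so U is clopen.
  U = {I, J, L, M}, X ∖ U = {K} — both open, so U is clopen.
  U = {I, K, L, M}, X ∖ U = {J} — both open, so U is clopen.
  U = {I, J, K, L, M}, X ∖ U = ∅ — both open, so U is clopen.
Nontrivial clopen(s) exist: e.g. {J, K}. So (X, τ) is disconnected.
Compute connected components by grouping points that agree on all clopens:
  component: {J}
  component: {K}
  component: {M}
  component: {I, L}


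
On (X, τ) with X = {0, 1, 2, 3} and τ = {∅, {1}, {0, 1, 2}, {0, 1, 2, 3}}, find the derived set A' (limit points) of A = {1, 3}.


A' = {0, 2, 3}

For each x ∈ X, list the open sets U ∈ τ with x ∈ U, then check whether U ∩ (A ∖ {x}) ≠ ∅ for every such U.
  x = 0: opens ∋ x are {0, 1, 2}, {0, 1, 2, 3}; each meets A ∖ {0}, so x IS a limit point.
  x = 1: open {1} ∋ x has {1} ∩ (A ∖ {1}) = ∅, so x is NOT a limit point.
  x = 2: opens ∋ x are {0, 1, 2}, {0, 1, 2, 3}; each meets A ∖ {2}, so x IS a limit point.
  x = 3: opens ∋ x are {0, 1, 2, 3}; each meets A ∖ {3}, so x IS a limit point.
Collecting: A' = {0, 2, 3}.


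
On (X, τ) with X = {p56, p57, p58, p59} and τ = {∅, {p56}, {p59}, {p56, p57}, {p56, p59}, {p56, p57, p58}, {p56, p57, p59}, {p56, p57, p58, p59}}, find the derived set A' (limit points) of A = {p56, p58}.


A' = {p57, p58}

For each x ∈ X, list the open sets U ∈ τ with x ∈ U, then check whether U ∩ (A ∖ {x}) ≠ ∅ for every such U.
  x = p56: open {p56} ∋ x has {p56} ∩ (A ∖ {p56}) = ∅, so x is NOT a limit point.
  x = p57: opens ∋ x are {p56, p57}, {p56, p57, p58}, {p56, p57, p59}, {p56, p57, p58, p59}; each meets A ∖ {p57}, so x IS a limit point.
  x = p58: opens ∋ x are {p56, p57, p58}, {p56, p57, p58, p59}; each meets A ∖ {p58}, so x IS a limit point.
  x = p59: open {p59} ∋ x has {p59} ∩ (A ∖ {p59}) = ∅, so x is NOT a limit point.
Collecting: A' = {p57, p58}.


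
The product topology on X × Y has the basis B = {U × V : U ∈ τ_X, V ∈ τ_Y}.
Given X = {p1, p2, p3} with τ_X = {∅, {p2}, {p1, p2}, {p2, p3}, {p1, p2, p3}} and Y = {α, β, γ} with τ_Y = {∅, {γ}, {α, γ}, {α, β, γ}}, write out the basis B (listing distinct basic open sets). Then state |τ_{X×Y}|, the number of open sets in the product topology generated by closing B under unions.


Basis B = {∅ × ∅, {p2} × {γ}, {p1, p2} × {γ}, {p2} × {α, γ}, {p2, p3} × {γ}, {p1, p2, p3} × {γ}, {p2} × {α, β, γ}, {p1, p2} × {α, γ}, {p2, p3} × {α, γ}, {p1, p2} × {α, β, γ}, {p1, p2, p3} × {α, γ}, {p2, p3} × {α, β, γ}, {p1, p2, p3} × {α, β, γ}}; |τ_{X×Y}| = 30.

Enumerate products U × V with U ∈ τ_X, V ∈ τ_Y (deduplicated):
  ∅ × ∅ = {} (∅)
  {p2} × {γ} = {(p2,γ)}
  {p1, p2} × {γ} = {(p1,γ), (p2,γ)}
  {p2} × {α, γ} = {(p2,α), (p2,γ)}
  {p2, p3} × {γ} = {(p2,γ), (p3,γ)}
  {p1, p2, p3} × {γ} = {(p1,γ), (p2,γ), (p3,γ)}
  {p2} × {α, β, γ} = {(p2,α), (p2,β), (p2,γ)}
  {p1, p2} × {α, γ} = {(p1,α), (p1,γ), (p2,α), (p2,γ)}
  {p2, p3} × {α, γ} = {(p2,α), (p2,γ), (p3,α), (p3,γ)}
  {p1, p2} × {α, β, γ} = {(p1,α), (p1,β), (p1,γ), (p2,α), (p2,β), (p2,γ)}
  {p1, p2, p3} × {α, γ} = {(p1,α), (p1,γ), (p2,α), (p2,γ), (p3,α), (p3,γ)}
  {p2, p3} × {α, β, γ} = {(p2,α), (p2,β), (p2,γ), (p3,α), (p3,β), (p3,γ)}
  {p1, p2, p3} × {α, β, γ} = {(p1,α), (p1,β), (p1,γ), (p2,α), (p2,β), (p2,γ), (p3,α), (p3,β), (p3,γ)}
These 13 distinct sets form the basis B.
Close under arbitrary unions to get τ_{X×Y}; counting gives |τ_{X×Y}| = 30.


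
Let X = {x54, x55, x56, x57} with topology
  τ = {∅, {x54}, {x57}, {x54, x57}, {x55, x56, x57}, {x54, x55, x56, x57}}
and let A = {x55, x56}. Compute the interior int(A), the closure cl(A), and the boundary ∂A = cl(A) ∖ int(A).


int(A) = ∅, cl(A) = {x55, x56}, ∂A = {x55, x56}.

Closed sets in (X, τ) are complements of opens:
  closed(X, τ) = {∅, {x54}, {x55, x56}, {x54, x55, x56}, {x55, x56, x57}, {x54, x55, x56, x57}}.
int(A) = ⋃ {U ∈ τ : U ⊆ A}. Opens contained in A: ∅.
Taking the union of these: int(A) = ∅.
cl(A) = ⋂ {C closed : A ⊆ C}. Closed sets containing A: {x55, x56}, {x54, x55, x56}, {x55, x56, x57}, {x54, x55, x56, x57}.
Intersecting these: cl(A) = {x55, x56}.
∂A = cl(A) ∖ int(A) = {x55, x56} ∖ ∅ = {x55, x56}.


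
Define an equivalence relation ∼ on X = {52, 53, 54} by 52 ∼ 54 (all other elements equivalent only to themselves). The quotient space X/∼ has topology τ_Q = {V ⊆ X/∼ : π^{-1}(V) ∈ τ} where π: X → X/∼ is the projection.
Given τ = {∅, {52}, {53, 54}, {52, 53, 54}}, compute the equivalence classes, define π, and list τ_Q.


X/∼ = {[52=54], [53]}; |τ_Q| = 2.

Equivalence classes: [52=54], [53].
Quotient map π: X → X/∼ sends 52 ↦ [52=54], 53 ↦ [53], 54 ↦ [52=54].
For each subset V ⊆ X/∼, compute π^{-1}(V) ⊆ X and check whether π^{-1}(V) ∈ τ. V is open in τ_Q iff π^{-1}(V) ∈ τ.
  V = {}: π^{-1}(V) = ∅ ∈ τ ✓.
  V = {[52=54]}: π^{-1}(V) = {52, 54} ∉ τ ✗.
  V = {[53]}: π^{-1}(V) = {53} ∉ τ ✗.
  V = {[52=54], [53]}: π^{-1}(V) = {52, 53, 54} ∈ τ ✓.
Open sets in the quotient: τ_Q = {{}, {[52=54], [53]}} (2 elements).


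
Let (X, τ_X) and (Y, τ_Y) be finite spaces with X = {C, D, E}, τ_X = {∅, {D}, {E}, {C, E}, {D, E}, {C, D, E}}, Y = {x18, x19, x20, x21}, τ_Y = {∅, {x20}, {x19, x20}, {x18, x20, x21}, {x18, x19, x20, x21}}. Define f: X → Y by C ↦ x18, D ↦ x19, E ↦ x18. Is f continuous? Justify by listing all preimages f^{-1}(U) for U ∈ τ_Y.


f IS continuous.

Compute f^{-1}(U) for each U ∈ τ_Y:
  U = ∅: f^{-1}(U) = ∅ ∈ τ_X ✓.
  U = {x20}: f^{-1}(U) = ∅ ∈ τ_X ✓.
  U = {x19, x20}: f^{-1}(U) = {D} ∈ τ_X ✓.
  U = {x18, x20, x21}: f^{-1}(U) = {C, E} ∈ τ_X ✓.
  U = {x18, x19, x20, x21}: f^{-1}(U) = {C, D, E} ∈ τ_X ✓.
Every preimage lies in τ_X, so f IS continuous.


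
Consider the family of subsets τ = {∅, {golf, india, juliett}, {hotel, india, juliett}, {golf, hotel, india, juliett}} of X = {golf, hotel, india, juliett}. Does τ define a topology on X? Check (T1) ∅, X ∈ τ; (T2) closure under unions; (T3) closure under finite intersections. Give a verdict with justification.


τ is NOT a topology on X.

Axiom (T1): ∅ ∈ τ? Yes; X ∈ τ? Yes.
Axiom (T2/T3): check pairwise unions and intersections of members of τ.
Counterexample for (T3): {golf, india, juliett} ∩ {hotel, india, juliett} = {india, juliett} ∉ τ. Therefore τ is NOT a topology.


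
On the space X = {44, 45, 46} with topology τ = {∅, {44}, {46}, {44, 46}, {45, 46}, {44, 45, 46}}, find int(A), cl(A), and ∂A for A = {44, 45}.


int(A) = {44}, cl(A) = {44, 45}, ∂A = {45}.

Closed sets in (X, τ) are complements of opens:
  closed(X, τ) = {∅, {44}, {45}, {44, 45}, {45, 46}, {44, 45, 46}}.
int(A) = ⋃ {U ∈ τ : U ⊆ A}. Opens contained in A: ∅, {44}.
Taking the union of these: int(A) = {44}.
cl(A) = ⋂ {C closed : A ⊆ C}. Closed sets containing A: {44, 45}, {44, 45, 46}.
Intersecting these: cl(A) = {44, 45}.
∂A = cl(A) ∖ int(A) = {44, 45} ∖ {44} = {45}.


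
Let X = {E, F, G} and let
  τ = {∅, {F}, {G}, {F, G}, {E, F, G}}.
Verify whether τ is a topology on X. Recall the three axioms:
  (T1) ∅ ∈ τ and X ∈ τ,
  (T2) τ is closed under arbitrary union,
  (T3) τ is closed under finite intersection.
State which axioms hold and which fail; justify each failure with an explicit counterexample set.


τ IS a topology on X.

Axiom (T1): ∅ ∈ τ? Yes; X ∈ τ? Yes.
Axiom (T2/T3): check pairwise unions and intersections of members of τ.
All pairwise intersections and unions checked — each lies in τ. Therefore τ satisfies (T1), (T2), (T3): it IS a topology on X.


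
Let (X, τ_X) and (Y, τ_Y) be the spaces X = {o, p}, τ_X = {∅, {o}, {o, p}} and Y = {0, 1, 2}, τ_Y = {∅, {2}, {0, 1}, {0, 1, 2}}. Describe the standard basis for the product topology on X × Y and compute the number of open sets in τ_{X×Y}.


Basis B = {∅ × ∅, {o} × {2}, {o} × {0, 1}, {o, p} × {2}, {o} × {0, 1, 2}, {o, p} × {0, 1}, {o, p} × {0, 1, 2}}; |τ_{X×Y}| = 9.

Enumerate products U × V with U ∈ τ_X, V ∈ τ_Y (deduplicated):
  ∅ × ∅ = {} (∅)
  {o} × {2} = {(o,2)}
  {o} × {0, 1} = {(o,0), (o,1)}
  {o, p} × {2} = {(o,2), (p,2)}
  {o} × {0, 1, 2} = {(o,0), (o,1), (o,2)}
  {o, p} × {0, 1} = {(o,0), (o,1), (p,0), (p,1)}
  {o, p} × {0, 1, 2} = {(o,0), (o,1), (o,2), (p,0), (p,1), (p,2)}
These 7 distinct sets form the basis B.
Close under arbitrary unions to get τ_{X×Y}; counting gives |τ_{X×Y}| = 9.


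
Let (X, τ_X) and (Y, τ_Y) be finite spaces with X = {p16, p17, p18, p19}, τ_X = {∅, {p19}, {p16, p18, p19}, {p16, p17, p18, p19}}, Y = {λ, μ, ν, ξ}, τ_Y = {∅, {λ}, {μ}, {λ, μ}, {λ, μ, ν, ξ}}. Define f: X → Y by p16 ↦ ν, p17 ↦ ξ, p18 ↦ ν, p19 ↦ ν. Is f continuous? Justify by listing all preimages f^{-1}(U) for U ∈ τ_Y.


f IS continuous.

Compute f^{-1}(U) for each U ∈ τ_Y:
  U = ∅: f^{-1}(U) = ∅ ∈ τ_X ✓.
  U = {λ}: f^{-1}(U) = ∅ ∈ τ_X ✓.
  U = {μ}: f^{-1}(U) = ∅ ∈ τ_X ✓.
  U = {λ, μ}: f^{-1}(U) = ∅ ∈ τ_X ✓.
  U = {λ, μ, ν, ξ}: f^{-1}(U) = {p16, p17, p18, p19} ∈ τ_X ✓.
Every preimage lies in τ_X, so f IS continuous.


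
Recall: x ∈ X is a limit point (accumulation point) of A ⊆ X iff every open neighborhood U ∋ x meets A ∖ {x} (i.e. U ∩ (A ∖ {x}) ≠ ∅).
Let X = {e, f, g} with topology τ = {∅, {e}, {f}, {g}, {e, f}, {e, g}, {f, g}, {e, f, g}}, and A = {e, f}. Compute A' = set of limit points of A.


A' = ∅

For each x ∈ X, list the open sets U ∈ τ with x ∈ U, then check whether U ∩ (A ∖ {x}) ≠ ∅ for every such U.
  x = e: open {e} ∋ x has {e} ∩ (A ∖ {e}) = ∅, so x is NOT a limit point.
  x = f: open {f} ∋ x has {f} ∩ (A ∖ {f}) = ∅, so x is NOT a limit point.
  x = g: open {g} ∋ x has {g} ∩ (A ∖ {g}) = ∅, so x is NOT a limit point.
Collecting: A' = ∅.


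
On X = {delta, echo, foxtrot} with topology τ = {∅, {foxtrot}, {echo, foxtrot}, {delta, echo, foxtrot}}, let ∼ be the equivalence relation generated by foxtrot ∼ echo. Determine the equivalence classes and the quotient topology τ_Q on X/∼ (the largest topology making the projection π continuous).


X/∼ = {[delta], [echo=foxtrot]}; |τ_Q| = 3.

Equivalence classes: [delta], [echo=foxtrot].
Quotient map π: X → X/∼ sends delta ↦ [delta], echo ↦ [echo=foxtrot], foxtrot ↦ [echo=foxtrot].
For each subset V ⊆ X/∼, compute π^{-1}(V) ⊆ X and check whether π^{-1}(V) ∈ τ. V is open in τ_Q iff π^{-1}(V) ∈ τ.
  V = {}: π^{-1}(V) = ∅ ∈ τ ✓.
  V = {[delta]}: π^{-1}(V) = {delta} ∉ τ ✗.
  V = {[echo=foxtrot]}: π^{-1}(V) = {echo, foxtrot} ∈ τ ✓.
  V = {[delta], [echo=foxtrot]}: π^{-1}(V) = {delta, echo, foxtrot} ∈ τ ✓.
Open sets in the quotient: τ_Q = {{}, {[echo=foxtrot]}, {[delta], [echo=foxtrot]}} (3 elements).


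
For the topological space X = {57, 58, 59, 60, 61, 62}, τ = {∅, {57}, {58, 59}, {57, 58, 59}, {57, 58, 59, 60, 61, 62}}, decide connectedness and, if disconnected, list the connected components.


(X, τ) is connected.

Find clopen sets (U ∈ τ with X ∖ U ∈ τ):
  U = ∅, X ∖ U = {57, 58, 59, 60, 61, 62} — both open, so U is clopen.
  U = {57, 58, 59, 60, 61, 62}, X ∖ U = ∅ — both open, so U is clopen.
Only trivial clopens (∅ and X) exist, so (X, τ) is connected.
Compute connected components by grouping points that agree on all clopens:
  component: {57, 58, 59, 60, 61, 62}


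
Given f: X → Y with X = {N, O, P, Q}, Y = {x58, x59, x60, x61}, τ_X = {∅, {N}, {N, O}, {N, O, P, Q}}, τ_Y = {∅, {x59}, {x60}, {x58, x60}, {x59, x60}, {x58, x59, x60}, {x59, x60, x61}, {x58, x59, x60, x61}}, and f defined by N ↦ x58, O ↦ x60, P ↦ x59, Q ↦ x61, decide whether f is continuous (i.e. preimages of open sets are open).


f is NOT continuous.

Compute f^{-1}(U) for each U ∈ τ_Y:
  U = ∅: f^{-1}(U) = ∅ ∈ τ_X ✓.
  U = {x59}: f^{-1}(U) = {P} ∉ τ_X ✗.
  U = {x60}: f^{-1}(U) = {O} ∉ τ_X ✗.
  U = {x58, x60}: f^{-1}(U) = {N, O} ∈ τ_X ✓.
  U = {x59, x60}: f^{-1}(U) = {O, P} ∉ τ_X ✗.
  U = {x58, x59, x60}: f^{-1}(U) = {N, O, P} ∉ τ_X ✗.
  U = {x59, x60, x61}: f^{-1}(U) = {O, P, Q} ∉ τ_X ✗.
  U = {x58, x59, x60, x61}: f^{-1}(U) = {N, O, P, Q} ∈ τ_X ✓.
Found U = {x59} with f^{-1}(U) = {P} not in τ_X. Therefore f is NOT continuous.


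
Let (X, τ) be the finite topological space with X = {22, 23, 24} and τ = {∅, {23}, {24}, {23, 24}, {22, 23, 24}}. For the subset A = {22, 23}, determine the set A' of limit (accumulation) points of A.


A' = {22}

For each x ∈ X, list the open sets U ∈ τ with x ∈ U, then check whether U ∩ (A ∖ {x}) ≠ ∅ for every such U.
  x = 22: opens ∋ x are {22, 23, 24}; each meets A ∖ {22}, so x IS a limit point.
  x = 23: open {23} ∋ x has {23} ∩ (A ∖ {23}) = ∅, so x is NOT a limit point.
  x = 24: open {24} ∋ x has {24} ∩ (A ∖ {24}) = ∅, so x is NOT a limit point.
Collecting: A' = {22}.


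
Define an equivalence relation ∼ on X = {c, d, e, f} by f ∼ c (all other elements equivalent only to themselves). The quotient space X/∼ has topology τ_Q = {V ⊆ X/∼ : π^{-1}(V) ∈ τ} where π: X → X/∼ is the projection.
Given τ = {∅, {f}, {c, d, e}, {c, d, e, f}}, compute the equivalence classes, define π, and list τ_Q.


X/∼ = {[c=f], [d], [e]}; |τ_Q| = 2.

Equivalence classes: [c=f], [d], [e].
Quotient map π: X → X/∼ sends c ↦ [c=f], d ↦ [d], e ↦ [e], f ↦ [c=f].
For each subset V ⊆ X/∼, compute π^{-1}(V) ⊆ X and check whether π^{-1}(V) ∈ τ. V is open in τ_Q iff π^{-1}(V) ∈ τ.
  V = {}: π^{-1}(V) = ∅ ∈ τ ✓.
  V = {[c=f]}: π^{-1}(V) = {c, f} ∉ τ ✗.
  V = {[d]}: π^{-1}(V) = {d} ∉ τ ✗.
  V = {[c=f], [d]}: π^{-1}(V) = {c, d, f} ∉ τ ✗.
  V = {[e]}: π^{-1}(V) = {e} ∉ τ ✗.
  V = {[c=f], [e]}: π^{-1}(V) = {c, e, f} ∉ τ ✗.
  V = {[d], [e]}: π^{-1}(V) = {d, e} ∉ τ ✗.
  V = {[c=f], [d], [e]}: π^{-1}(V) = {c, d, e, f} ∈ τ ✓.
Open sets in the quotient: τ_Q = {{}, {[c=f], [d], [e]}} (2 elements).


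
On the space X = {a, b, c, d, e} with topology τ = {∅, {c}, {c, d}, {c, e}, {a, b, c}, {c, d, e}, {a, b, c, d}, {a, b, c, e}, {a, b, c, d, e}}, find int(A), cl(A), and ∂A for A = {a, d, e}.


int(A) = ∅, cl(A) = {a, b, d, e}, ∂A = {a, b, d, e}.

Closed sets in (X, τ) are complements of opens:
  closed(X, τ) = {∅, {d}, {e}, {a, b}, {d, e}, {a, b, d}, {a, b, e}, {a, b, d, e}, {a, b, c, d, e}}.
int(A) = ⋃ {U ∈ τ : U ⊆ A}. Opens contained in A: ∅.
Taking the union of these: int(A) = ∅.
cl(A) = ⋂ {C closed : A ⊆ C}. Closed sets containing A: {a, b, d, e}, {a, b, c, d, e}.
Intersecting these: cl(A) = {a, b, d, e}.
∂A = cl(A) ∖ int(A) = {a, b, d, e} ∖ ∅ = {a, b, d, e}.


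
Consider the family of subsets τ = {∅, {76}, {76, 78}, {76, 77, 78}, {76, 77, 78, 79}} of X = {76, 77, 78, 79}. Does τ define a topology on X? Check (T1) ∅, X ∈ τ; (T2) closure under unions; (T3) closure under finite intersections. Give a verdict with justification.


τ IS a topology on X.

Axiom (T1): ∅ ∈ τ? Yes; X ∈ τ? Yes.
Axiom (T2/T3): check pairwise unions and intersections of members of τ.
All pairwise intersections and unions checked — each lies in τ. Therefore τ satisfies (T1), (T2), (T3): it IS a topology on X.


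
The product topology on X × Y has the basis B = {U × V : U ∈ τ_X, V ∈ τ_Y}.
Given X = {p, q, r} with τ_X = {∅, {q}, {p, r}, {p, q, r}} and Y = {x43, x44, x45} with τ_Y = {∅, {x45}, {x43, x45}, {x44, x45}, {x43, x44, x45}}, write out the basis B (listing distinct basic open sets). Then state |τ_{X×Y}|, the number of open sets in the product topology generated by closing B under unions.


Basis B = {∅ × ∅, {q} × {x45}, {p, r} × {x45}, {q} × {x43, x45}, {q} × {x44, x45}, {p, q, r} × {x45}, {q} × {x43, x44, x45}, {p, r} × {x43, x45}, {p, r} × {x44, x45}, {p, r} × {x43, x44, x45}, {p, q, r} × {x43, x45}, {p, q, r} × {x44, x45}, {p, q, r} × {x43, x44, x45}}; |τ_{X×Y}| = 25.

Enumerate products U × V with U ∈ τ_X, V ∈ τ_Y (deduplicated):
  ∅ × ∅ = {} (∅)
  {q} × {x45} = {(q,x45)}
  {p, r} × {x45} = {(p,x45), (r,x45)}
  {q} × {x43, x45} = {(q,x43), (q,x45)}
  {q} × {x44, x45} = {(q,x44), (q,x45)}
  {p, q, r} × {x45} = {(p,x45), (q,x45), (r,x45)}
  {q} × {x43, x44, x45} = {(q,x43), (q,x44), (q,x45)}
  {p, r} × {x43, x45} = {(p,x43), (p,x45), (r,x43), (r,x45)}
  {p, r} × {x44, x45} = {(p,x44), (p,x45), (r,x44), (r,x45)}
  {p, r} × {x43, x44, x45} = {(p,x43), (p,x44), (p,x45), (r,x43), (r,x44), (r,x45)}
  {p, q, r} × {x43, x45} = {(p,x43), (p,x45), (q,x43), (q,x45), (r,x43), (r,x45)}
  {p, q, r} × {x44, x45} = {(p,x44), (p,x45), (q,x44), (q,x45), (r,x44), (r,x45)}
  {p, q, r} × {x43, x44, x45} = {(p,x43), (p,x44), (p,x45), (q,x43), (q,x44), (q,x45), (r,x43), (r,x44), (r,x45)}
These 13 distinct sets form the basis B.
Close under arbitrary unions to get τ_{X×Y}; counting gives |τ_{X×Y}| = 25.


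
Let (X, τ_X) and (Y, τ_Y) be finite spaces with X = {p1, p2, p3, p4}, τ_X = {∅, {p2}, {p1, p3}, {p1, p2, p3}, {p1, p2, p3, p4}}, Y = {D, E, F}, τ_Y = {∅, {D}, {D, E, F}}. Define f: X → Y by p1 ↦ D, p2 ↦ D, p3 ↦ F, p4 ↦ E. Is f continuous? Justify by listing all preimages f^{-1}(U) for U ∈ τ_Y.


f is NOT continuous.

Compute f^{-1}(U) for each U ∈ τ_Y:
  U = ∅: f^{-1}(U) = ∅ ∈ τ_X ✓.
  U = {D}: f^{-1}(U) = {p1, p2} ∉ τ_X ✗.
  U = {D, E, F}: f^{-1}(U) = {p1, p2, p3, p4} ∈ τ_X ✓.
Found U = {D} with f^{-1}(U) = {p1, p2} not in τ_X. Therefore f is NOT continuous.


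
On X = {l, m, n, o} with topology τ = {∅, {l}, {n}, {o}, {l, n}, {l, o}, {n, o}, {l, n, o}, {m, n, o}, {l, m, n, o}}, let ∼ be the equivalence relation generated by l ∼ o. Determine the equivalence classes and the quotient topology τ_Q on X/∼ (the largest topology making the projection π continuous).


X/∼ = {[l=o], [m], [n]}; |τ_Q| = 5.

Equivalence classes: [l=o], [m], [n].
Quotient map π: X → X/∼ sends l ↦ [l=o], m ↦ [m], n ↦ [n], o ↦ [l=o].
For each subset V ⊆ X/∼, compute π^{-1}(V) ⊆ X and check whether π^{-1}(V) ∈ τ. V is open in τ_Q iff π^{-1}(V) ∈ τ.
  V = {}: π^{-1}(V) = ∅ ∈ τ ✓.
  V = {[l=o]}: π^{-1}(V) = {l, o} ∈ τ ✓.
  V = {[m]}: π^{-1}(V) = {m} ∉ τ ✗.
  V = {[l=o], [m]}: π^{-1}(V) = {l, m, o} ∉ τ ✗.
  V = {[n]}: π^{-1}(V) = {n} ∈ τ ✓.
  V = {[l=o], [n]}: π^{-1}(V) = {l, n, o} ∈ τ ✓.
  V = {[m], [n]}: π^{-1}(V) = {m, n} ∉ τ ✗.
  V = {[l=o], [m], [n]}: π^{-1}(V) = {l, m, n, o} ∈ τ ✓.
Open sets in the quotient: τ_Q = {{}, {[l=o]}, {[n]}, {[l=o], [n]}, {[l=o], [m], [n]}} (5 elements).


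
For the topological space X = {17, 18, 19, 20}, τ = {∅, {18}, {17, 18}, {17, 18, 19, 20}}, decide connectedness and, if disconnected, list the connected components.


(X, τ) is connected.

Find clopen sets (U ∈ τ with X ∖ U ∈ τ):
  U = ∅, X ∖ U = {17, 18, 19, 20} — both open, so U is clopen.
  U = {17, 18, 19, 20}, X ∖ U = ∅ — both open, so U is clopen.
Only trivial clopens (∅ and X) exist, so (X, τ) is connected.
Compute connected components by grouping points that agree on all clopens:
  component: {17, 18, 19, 20}


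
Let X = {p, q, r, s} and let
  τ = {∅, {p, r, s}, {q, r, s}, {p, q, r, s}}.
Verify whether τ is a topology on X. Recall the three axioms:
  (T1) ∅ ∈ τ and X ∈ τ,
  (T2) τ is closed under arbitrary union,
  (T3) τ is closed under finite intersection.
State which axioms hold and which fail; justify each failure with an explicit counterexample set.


τ is NOT a topology on X.

Axiom (T1): ∅ ∈ τ? Yes; X ∈ τ? Yes.
Axiom (T2/T3): check pairwise unions and intersections of members of τ.
Counterexample for (T3): {p, r, s} ∩ {q, r, s} = {r, s} ∉ τ. Therefore τ is NOT a topology.


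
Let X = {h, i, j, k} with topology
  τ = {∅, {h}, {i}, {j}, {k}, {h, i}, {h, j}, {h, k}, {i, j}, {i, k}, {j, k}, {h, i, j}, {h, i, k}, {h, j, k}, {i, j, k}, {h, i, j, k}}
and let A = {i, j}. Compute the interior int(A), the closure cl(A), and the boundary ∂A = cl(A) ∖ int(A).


int(A) = {i, j}, cl(A) = {i, j}, ∂A = ∅.

Closed sets in (X, τ) are complements of opens:
  closed(X, τ) = {∅, {h}, {i}, {j}, {k}, {h, i}, {h, j}, {h, k}, {i, j}, {i, k}, {j, k}, {h, i, j}, {h, i, k}, {h, j, k}, {i, j, k}, {h, i, j, k}}.
int(A) = ⋃ {U ∈ τ : U ⊆ A}. Opens contained in A: ∅, {i}, {j}, {i, j}.
Taking the union of these: int(A) = {i, j}.
cl(A) = ⋂ {C closed : A ⊆ C}. Closed sets containing A: {i, j}, {h, i, j}, {i, j, k}, {h, i, j, k}.
Intersecting these: cl(A) = {i, j}.
∂A = cl(A) ∖ int(A) = {i, j} ∖ {i, j} = ∅.


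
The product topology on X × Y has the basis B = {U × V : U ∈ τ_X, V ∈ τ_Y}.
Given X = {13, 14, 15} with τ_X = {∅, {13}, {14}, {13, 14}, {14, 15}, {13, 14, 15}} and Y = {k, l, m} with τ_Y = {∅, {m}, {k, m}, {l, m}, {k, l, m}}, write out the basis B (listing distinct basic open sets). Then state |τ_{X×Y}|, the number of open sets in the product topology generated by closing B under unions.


Basis B = {∅ × ∅, {13} × {m}, {14} × {m}, {13} × {k, m}, {13} × {l, m}, {13, 14} × {m}, {14} × {k, m}, {14} × {l, m}, {14, 15} × {m}, {13} × {k, l, m}, {13, 14, 15} × {m}, {14} × {k, l, m}, {13, 14} × {k, m}, {13, 14} × {l, m}, {14, 15} × {k, m}, {14, 15} × {l, m}, {13, 14} × {k, l, m}, {13, 14, 15} × {k, m}, {13, 14, 15} × {l, m}, {14, 15} × {k, l, m}, {13, 14, 15} × {k, l, m}}; |τ_{X×Y}| = 70.

Enumerate products U × V with U ∈ τ_X, V ∈ τ_Y (deduplicated):
  ∅ × ∅ = {} (∅)
  {13} × {m} = {(13,m)}
  {14} × {m} = {(14,m)}
  {13} × {k, m} = {(13,k), (13,m)}
  {13} × {l, m} = {(13,l), (13,m)}
  {13, 14} × {m} = {(13,m), (14,m)}
  {14} × {k, m} = {(14,k), (14,m)}
  {14} × {l, m} = {(14,l), (14,m)}
  {14, 15} × {m} = {(14,m), (15,m)}
  {13} × {k, l, m} = {(13,k), (13,l), (13,m)}
  {13, 14, 15} × {m} = {(13,m), (14,m), (15,m)}
  {14} × {k, l, m} = {(14,k), (14,l), (14,m)}
  {13, 14} × {k, m} = {(13,k), (13,m), (14,k), (14,m)}
  {13, 14} × {l, m} = {(13,l), (13,m), (14,l), (14,m)}
  {14, 15} × {k, m} = {(14,k), (14,m), (15,k), (15,m)}
  {14, 15} × {l, m} = {(14,l), (14,m), (15,l), (15,m)}
  {13, 14} × {k, l, m} = {(13,k), (13,l), (13,m), (14,k), (14,l), (14,m)}
  {13, 14, 15} × {k, m} = {(13,k), (13,m), (14,k), (14,m), (15,k), (15,m)}
  {13, 14, 15} × {l, m} = {(13,l), (13,m), (14,l), (14,m), (15,l), (15,m)}
  {14, 15} × {k, l, m} = {(14,k), (14,l), (14,m), (15,k), (15,l), (15,m)}
  {13, 14, 15} × {k, l, m} = {(13,k), (13,l), (13,m), (14,k), (14,l), (14,m), (15,k), (15,l), (15,m)}
These 21 distinct sets form the basis B.
Close under arbitrary unions to get τ_{X×Y}; counting gives |τ_{X×Y}| = 70.


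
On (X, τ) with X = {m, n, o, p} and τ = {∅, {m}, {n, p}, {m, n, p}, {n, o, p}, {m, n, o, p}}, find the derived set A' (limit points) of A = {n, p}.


A' = {n, o, p}

For each x ∈ X, list the open sets U ∈ τ with x ∈ U, then check whether U ∩ (A ∖ {x}) ≠ ∅ for every such U.
  x = m: open {m} ∋ x has {m} ∩ (A ∖ {m}) = ∅, so x is NOT a limit point.
  x = n: opens ∋ x are {n, p}, {m, n, p}, {n, o, p}, {m, n, o, p}; each meets A ∖ {n}, so x IS a limit point.
  x = o: opens ∋ x are {n, o, p}, {m, n, o, p}; each meets A ∖ {o}, so x IS a limit point.
  x = p: opens ∋ x are {n, p}, {m, n, p}, {n, o, p}, {m, n, o, p}; each meets A ∖ {p}, so x IS a limit point.
Collecting: A' = {n, o, p}.


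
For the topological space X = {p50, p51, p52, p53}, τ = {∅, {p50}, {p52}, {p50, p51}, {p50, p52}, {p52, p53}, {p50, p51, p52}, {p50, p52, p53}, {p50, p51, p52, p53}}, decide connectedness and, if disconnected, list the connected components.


(X, τ) is disconnected; components = [{p50, p51}, {p52, p53}].

Find clopen sets (U ∈ τ with X ∖ U ∈ τ):
  U = ∅, X ∖ U = {p50, p51, p52, p53} — both open, so U is clopen.
  U = {p50, p51}, X ∖ U = {p52, p53} — both open, so U is clopen.
  U = {p52, p53}, X ∖ U = {p50, p51} — both open, so U is clopen.
  U = {p50, p51, p52, p53}, X ∖ U = ∅ — both open, so U is clopen.
Nontrivial clopen(s) exist: e.g. {p50, p51}. So (X, τ) is disconnected.
Compute connected components by grouping points that agree on all clopens:
  component: {p50, p51}
  component: {p52, p53}


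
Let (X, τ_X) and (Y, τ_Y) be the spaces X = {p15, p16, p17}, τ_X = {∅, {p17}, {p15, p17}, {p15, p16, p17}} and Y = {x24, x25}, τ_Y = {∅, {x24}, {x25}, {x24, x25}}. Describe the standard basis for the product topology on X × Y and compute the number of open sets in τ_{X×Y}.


Basis B = {∅ × ∅, {p17} × {x24}, {p17} × {x25}, {p15, p17} × {x24}, {p15, p17} × {x25}, {p17} × {x24, x25}, {p15, p16, p17} × {x24}, {p15, p16, p17} × {x25}, {p15, p17} × {x24, x25}, {p15, p16, p17} × {x24, x25}}; |τ_{X×Y}| = 16.

Enumerate products U × V with U ∈ τ_X, V ∈ τ_Y (deduplicated):
  ∅ × ∅ = {} (∅)
  {p17} × {x24} = {(p17,x24)}
  {p17} × {x25} = {(p17,x25)}
  {p15, p17} × {x24} = {(p15,x24), (p17,x24)}
  {p15, p17} × {x25} = {(p15,x25), (p17,x25)}
  {p17} × {x24, x25} = {(p17,x24), (p17,x25)}
  {p15, p16, p17} × {x24} = {(p15,x24), (p16,x24), (p17,x24)}
  {p15, p16, p17} × {x25} = {(p15,x25), (p16,x25), (p17,x25)}
  {p15, p17} × {x24, x25} = {(p15,x24), (p15,x25), (p17,x24), (p17,x25)}
  {p15, p16, p17} × {x24, x25} = {(p15,x24), (p15,x25), (p16,x24), (p16,x25), (p17,x24), (p17,x25)}
These 10 distinct sets form the basis B.
Close under arbitrary unions to get τ_{X×Y}; counting gives |τ_{X×Y}| = 16.


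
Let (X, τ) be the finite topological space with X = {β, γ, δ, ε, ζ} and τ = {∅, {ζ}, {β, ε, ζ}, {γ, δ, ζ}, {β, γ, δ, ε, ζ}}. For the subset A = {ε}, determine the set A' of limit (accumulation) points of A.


A' = {β}

For each x ∈ X, list the open sets U ∈ τ with x ∈ U, then check whether U ∩ (A ∖ {x}) ≠ ∅ for every such U.
  x = β: opens ∋ x are {β, ε, ζ}, {β, γ, δ, ε, ζ}; each meets A ∖ {β}, so x IS a limit point.
  x = γ: open {γ, δ, ζ} ∋ x has {γ, δ, ζ} ∩ (A ∖ {γ}) = ∅, so x is NOT a limit point.
  x = δ: open {γ, δ, ζ} ∋ x has {γ, δ, ζ} ∩ (A ∖ {δ}) = ∅, so x is NOT a limit point.
  x = ε: open {β, ε, ζ} ∋ x has {β, ε, ζ} ∩ (A ∖ {ε}) = ∅, so x is NOT a limit point.
  x = ζ: open {ζ} ∋ x has {ζ} ∩ (A ∖ {ζ}) = ∅, so x is NOT a limit point.
Collecting: A' = {β}.


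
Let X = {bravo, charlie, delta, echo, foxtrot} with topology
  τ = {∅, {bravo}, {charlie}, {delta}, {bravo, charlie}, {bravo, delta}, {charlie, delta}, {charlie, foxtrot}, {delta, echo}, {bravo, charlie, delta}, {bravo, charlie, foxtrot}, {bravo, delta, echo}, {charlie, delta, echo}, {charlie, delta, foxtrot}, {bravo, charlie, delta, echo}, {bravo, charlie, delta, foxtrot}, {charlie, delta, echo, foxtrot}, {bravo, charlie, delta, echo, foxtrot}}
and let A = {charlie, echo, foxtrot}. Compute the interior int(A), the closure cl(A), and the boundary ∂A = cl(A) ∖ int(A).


int(A) = {charlie, foxtrot}, cl(A) = {charlie, echo, foxtrot}, ∂A = {echo}.

Closed sets in (X, τ) are complements of opens:
  closed(X, τ) = {∅, {bravo}, {echo}, {foxtrot}, {bravo, echo}, {bravo, foxtrot}, {charlie, foxtrot}, {delta, echo}, {echo, foxtrot}, {bravo, charlie, foxtrot}, {bravo, delta, echo}, {bravo, echo, foxtrot}, {charlie, echo, foxtrot}, {delta, echo, foxtrot}, {bravo, charlie, echo, foxtrot}, {bravo, delta, echo, foxtrot}, {charlie, delta, echo, foxtrot}, {bravo, charlie, delta, echo, foxtrot}}.
int(A) = ⋃ {U ∈ τ : U ⊆ A}. Opens contained in A: ∅, {charlie}, {charlie, foxtrot}.
Taking the union of these: int(A) = {charlie, foxtrot}.
cl(A) = ⋂ {C closed : A ⊆ C}. Closed sets containing A: {charlie, echo, foxtrot}, {bravo, charlie, echo, foxtrot}, {charlie, delta, echo, foxtrot}, {bravo, charlie, delta, echo, foxtrot}.
Intersecting these: cl(A) = {charlie, echo, foxtrot}.
∂A = cl(A) ∖ int(A) = {charlie, echo, foxtrot} ∖ {charlie, foxtrot} = {echo}.


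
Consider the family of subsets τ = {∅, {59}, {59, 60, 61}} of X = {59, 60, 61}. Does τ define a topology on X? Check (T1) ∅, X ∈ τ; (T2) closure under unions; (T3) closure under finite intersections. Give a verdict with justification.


τ IS a topology on X.

Axiom (T1): ∅ ∈ τ? Yes; X ∈ τ? Yes.
Axiom (T2/T3): check pairwise unions and intersections of members of τ.
All pairwise intersections and unions checked — each lies in τ. Therefore τ satisfies (T1), (T2), (T3): it IS a topology on X.


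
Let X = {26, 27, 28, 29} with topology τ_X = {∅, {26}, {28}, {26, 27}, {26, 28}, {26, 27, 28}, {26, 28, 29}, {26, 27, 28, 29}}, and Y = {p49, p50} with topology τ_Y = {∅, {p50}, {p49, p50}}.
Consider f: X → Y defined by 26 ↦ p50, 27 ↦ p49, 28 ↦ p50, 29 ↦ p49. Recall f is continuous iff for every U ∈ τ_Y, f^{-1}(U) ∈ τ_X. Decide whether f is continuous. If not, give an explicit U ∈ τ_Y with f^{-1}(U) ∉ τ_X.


f IS continuous.

Compute f^{-1}(U) for each U ∈ τ_Y:
  U = ∅: f^{-1}(U) = ∅ ∈ τ_X ✓.
  U = {p50}: f^{-1}(U) = {26, 28} ∈ τ_X ✓.
  U = {p49, p50}: f^{-1}(U) = {26, 27, 28, 29} ∈ τ_X ✓.
Every preimage lies in τ_X, so f IS continuous.


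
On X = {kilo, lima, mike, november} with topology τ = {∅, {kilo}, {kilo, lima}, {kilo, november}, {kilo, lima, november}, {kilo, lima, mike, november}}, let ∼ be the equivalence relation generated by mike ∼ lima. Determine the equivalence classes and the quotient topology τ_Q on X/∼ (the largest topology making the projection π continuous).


X/∼ = {[kilo], [lima=mike], [november]}; |τ_Q| = 4.

Equivalence classes: [kilo], [lima=mike], [november].
Quotient map π: X → X/∼ sends kilo ↦ [kilo], lima ↦ [lima=mike], mike ↦ [lima=mike], november ↦ [november].
For each subset V ⊆ X/∼, compute π^{-1}(V) ⊆ X and check whether π^{-1}(V) ∈ τ. V is open in τ_Q iff π^{-1}(V) ∈ τ.
  V = {}: π^{-1}(V) = ∅ ∈ τ ✓.
  V = {[kilo]}: π^{-1}(V) = {kilo} ∈ τ ✓.
  V = {[lima=mike]}: π^{-1}(V) = {lima, mike} ∉ τ ✗.
  V = {[kilo], [lima=mike]}: π^{-1}(V) = {kilo, lima, mike} ∉ τ ✗.
  V = {[november]}: π^{-1}(V) = {november} ∉ τ ✗.
  V = {[kilo], [november]}: π^{-1}(V) = {kilo, november} ∈ τ ✓.
  V = {[lima=mike], [november]}: π^{-1}(V) = {lima, mike, november} ∉ τ ✗.
  V = {[kilo], [lima=mike], [november]}: π^{-1}(V) = {kilo, lima, mike, november} ∈ τ ✓.
Open sets in the quotient: τ_Q = {{}, {[kilo]}, {[kilo], [november]}, {[kilo], [lima=mike], [november]}} (4 elements).


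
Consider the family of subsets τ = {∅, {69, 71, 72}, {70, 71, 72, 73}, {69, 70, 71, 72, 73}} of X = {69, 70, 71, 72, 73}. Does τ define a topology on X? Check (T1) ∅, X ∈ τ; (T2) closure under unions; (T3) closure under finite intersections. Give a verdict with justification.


τ is NOT a topology on X.

Axiom (T1): ∅ ∈ τ? Yes; X ∈ τ? Yes.
Axiom (T2/T3): check pairwise unions and intersections of members of τ.
Counterexample for (T3): {69, 71, 72} ∩ {70, 71, 72, 73} = {71, 72} ∉ τ. Therefore τ is NOT a topology.


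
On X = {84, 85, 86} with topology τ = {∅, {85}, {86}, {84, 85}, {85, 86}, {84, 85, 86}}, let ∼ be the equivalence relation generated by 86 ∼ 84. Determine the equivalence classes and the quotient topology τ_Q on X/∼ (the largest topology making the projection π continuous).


X/∼ = {[84=86], [85]}; |τ_Q| = 3.

Equivalence classes: [84=86], [85].
Quotient map π: X → X/∼ sends 84 ↦ [84=86], 85 ↦ [85], 86 ↦ [84=86].
For each subset V ⊆ X/∼, compute π^{-1}(V) ⊆ X and check whether π^{-1}(V) ∈ τ. V is open in τ_Q iff π^{-1}(V) ∈ τ.
  V = {}: π^{-1}(V) = ∅ ∈ τ ✓.
  V = {[84=86]}: π^{-1}(V) = {84, 86} ∉ τ ✗.
  V = {[85]}: π^{-1}(V) = {85} ∈ τ ✓.
  V = {[84=86], [85]}: π^{-1}(V) = {84, 85, 86} ∈ τ ✓.
Open sets in the quotient: τ_Q = {{}, {[85]}, {[84=86], [85]}} (3 elements).


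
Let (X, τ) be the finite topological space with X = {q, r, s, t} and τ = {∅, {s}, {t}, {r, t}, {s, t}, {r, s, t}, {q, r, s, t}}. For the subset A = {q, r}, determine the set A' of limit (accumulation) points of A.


A' = {q}

For each x ∈ X, list the open sets U ∈ τ with x ∈ U, then check whether U ∩ (A ∖ {x}) ≠ ∅ for every such U.
  x = q: opens ∋ x are {q, r, s, t}; each meets A ∖ {q}, so x IS a limit point.
  x = r: open {r, t} ∋ x has {r, t} ∩ (A ∖ {r}) = ∅, so x is NOT a limit point.
  x = s: open {s} ∋ x has {s} ∩ (A ∖ {s}) = ∅, so x is NOT a limit point.
  x = t: open {t} ∋ x has {t} ∩ (A ∖ {t}) = ∅, so x is NOT a limit point.
Collecting: A' = {q}.


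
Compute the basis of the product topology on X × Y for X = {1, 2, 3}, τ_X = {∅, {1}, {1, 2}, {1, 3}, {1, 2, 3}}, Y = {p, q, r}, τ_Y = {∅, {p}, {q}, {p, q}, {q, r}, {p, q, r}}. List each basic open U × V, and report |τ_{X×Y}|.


Basis B = {∅ × ∅, {1} × {p}, {1} × {q}, {1} × {p, q}, {1, 2} × {p}, {1, 3} × {p}, {1} × {q, r}, {1, 2} × {q}, {1, 3} × {q}, {1} × {p, q, r}, {1, 2, 3} × {p}, {1, 2, 3} × {q}, {1, 2} × {p, q}, {1, 3} × {p, q}, {1, 2} × {q, r}, {1, 3} × {q, r}, {1, 2} × {p, q, r}, {1, 3} × {p, q, r}, {1, 2, 3} × {p, q}, {1, 2, 3} × {q, r}, {1, 2, 3} × {p, q, r}}; |τ_{X×Y}| = 70.

Enumerate products U × V with U ∈ τ_X, V ∈ τ_Y (deduplicated):
  ∅ × ∅ = {} (∅)
  {1} × {p} = {(1,p)}
  {1} × {q} = {(1,q)}
  {1} × {p, q} = {(1,p), (1,q)}
  {1, 2} × {p} = {(1,p), (2,p)}
  {1, 3} × {p} = {(1,p), (3,p)}
  {1} × {q, r} = {(1,q), (1,r)}
  {1, 2} × {q} = {(1,q), (2,q)}
  {1, 3} × {q} = {(1,q), (3,q)}
  {1} × {p, q, r} = {(1,p), (1,q), (1,r)}
  {1, 2, 3} × {p} = {(1,p), (2,p), (3,p)}
  {1, 2, 3} × {q} = {(1,q), (2,q), (3,q)}
  {1, 2} × {p, q} = {(1,p), (1,q), (2,p), (2,q)}
  {1, 3} × {p, q} = {(1,p), (1,q), (3,p), (3,q)}
  {1, 2} × {q, r} = {(1,q), (1,r), (2,q), (2,r)}
  {1, 3} × {q, r} = {(1,q), (1,r), (3,q), (3,r)}
  {1, 2} × {p, q, r} = {(1,p), (1,q), (1,r), (2,p), (2,q), (2,r)}
  {1, 3} × {p, q, r} = {(1,p), (1,q), (1,r), (3,p), (3,q), (3,r)}
  {1, 2, 3} × {p, q} = {(1,p), (1,q), (2,p), (2,q), (3,p), (3,q)}
  {1, 2, 3} × {q, r} = {(1,q), (1,r), (2,q), (2,r), (3,q), (3,r)}
  {1, 2, 3} × {p, q, r} = {(1,p), (1,q), (1,r), (2,p), (2,q), (2,r), (3,p), (3,q), (3,r)}
These 21 distinct sets form the basis B.
Close under arbitrary unions to get τ_{X×Y}; counting gives |τ_{X×Y}| = 70.


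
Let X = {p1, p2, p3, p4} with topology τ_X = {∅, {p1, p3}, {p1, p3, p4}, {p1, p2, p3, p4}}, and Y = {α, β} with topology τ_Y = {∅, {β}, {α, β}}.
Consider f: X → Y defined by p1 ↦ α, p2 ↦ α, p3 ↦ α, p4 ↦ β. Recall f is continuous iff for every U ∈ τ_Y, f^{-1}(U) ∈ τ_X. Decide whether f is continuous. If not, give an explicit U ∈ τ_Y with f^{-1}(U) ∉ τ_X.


f is NOT continuous.

Compute f^{-1}(U) for each U ∈ τ_Y:
  U = ∅: f^{-1}(U) = ∅ ∈ τ_X ✓.
  U = {β}: f^{-1}(U) = {p4} ∉ τ_X ✗.
  U = {α, β}: f^{-1}(U) = {p1, p2, p3, p4} ∈ τ_X ✓.
Found U = {β} with f^{-1}(U) = {p4} not in τ_X. Therefore f is NOT continuous.


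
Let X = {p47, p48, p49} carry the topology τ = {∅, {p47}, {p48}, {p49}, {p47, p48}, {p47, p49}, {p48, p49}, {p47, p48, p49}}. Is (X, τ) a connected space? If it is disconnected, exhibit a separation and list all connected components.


(X, τ) is disconnected; components = [{p47}, {p48}, {p49}].

Find clopen sets (U ∈ τ with X ∖ U ∈ τ):
  U = ∅, X ∖ U = {p47, p48, p49} — both open, so U is clopen.
  U = {p47}, X ∖ U = {p48, p49} — both open, so U is clopen.
  U = {p48}, X ∖ U = {p47, p49} — both open, so U is clopen.
  U = {p49}, X ∖ U = {p47, p48} — both open, so U is clopen.
  U = {p47, p48}, X ∖ U = {p49} — both open, so U is clopen.
  U = {p47, p49}, X ∖ U = {p48} — both open, so U is clopen.
  U = {p48, p49}, X ∖ U = {p47} — both open, so U is clopen.
  U = {p47, p48, p49}, X ∖ U = ∅ — both open, so U is clopen.
Nontrivial clopen(s) exist: e.g. {p47, p48}. So (X, τ) is disconnected.
Compute connected components by grouping points that agree on all clopens:
  component: {p47}
  component: {p48}
  component: {p49}


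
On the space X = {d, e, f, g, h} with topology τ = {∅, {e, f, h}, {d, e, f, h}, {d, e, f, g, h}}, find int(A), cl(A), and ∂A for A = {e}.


int(A) = ∅, cl(A) = {d, e, f, g, h}, ∂A = {d, e, f, g, h}.

Closed sets in (X, τ) are complements of opens:
  closed(X, τ) = {∅, {g}, {d, g}, {d, e, f, g, h}}.
int(A) = ⋃ {U ∈ τ : U ⊆ A}. Opens contained in A: ∅.
Taking the union of these: int(A) = ∅.
cl(A) = ⋂ {C closed : A ⊆ C}. Closed sets containing A: {d, e, f, g, h}.
Intersecting these: cl(A) = {d, e, f, g, h}.
∂A = cl(A) ∖ int(A) = {d, e, f, g, h} ∖ ∅ = {d, e, f, g, h}.


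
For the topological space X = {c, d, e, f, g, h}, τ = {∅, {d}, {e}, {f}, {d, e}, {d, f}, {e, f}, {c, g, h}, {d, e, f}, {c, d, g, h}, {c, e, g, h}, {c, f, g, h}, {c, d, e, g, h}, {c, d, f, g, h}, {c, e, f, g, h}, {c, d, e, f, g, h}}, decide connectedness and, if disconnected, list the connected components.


(X, τ) is disconnected; components = [{d}, {e}, {f}, {c, g, h}].

Find clopen sets (U ∈ τ with X ∖ U ∈ τ):
  U = ∅, X ∖ U = {c, d, e, f, g, h} — both open, so U is clopen.
  U = {d}, X ∖ U = {c, e, f, g, h} — both open, so U is clopen.
  U = {e}, X ∖ U = {c, d, f, g, h} — both open, so U is clopen.
  U = {f}, X ∖ U = {c, d, e, g, h} — both open, so U is clopen.
  U = {d, e}, X ∖ U = {c, f, g, h} — both open, so U is clopen.
  U = {d, f}, X ∖ U = {c, e, g, h} — both open, so U is clopen.
  U = {e, f}, X ∖ U = {c, d, g, h} — both open, so U is clopen.
  U = {c, g, h}, X ∖ U = {d, e, f} — both open, so U is clopen.
  U = {d, e, f}, X ∖ U = {c, g, h} — both open, so U is clopen.
  U = {c, d, g, h}, X ∖ U = {e, f} — both open, so U is clopen.
  U = {c, e, g, h}, X ∖ U = {d, f} — both open, so U is clopen.
  U = {c, f, g, h}, X ∖ U = {d, e} — both open, so U is clopen.
  U = {c, d, e, g, h}, X ∖ U = {f} — both open, so U is clopen.
  U = {c, d, f, g, h}, X ∖ U = {e} — both open, so U is clopen.
  U = {c, e, f, g, h}, X ∖ U = {d} — both open, so U is clopen.
  U = {c, d, e, f, g, h}, X ∖ U = ∅ — both open, so U is clopen.
Nontrivial clopen(s) exist: e.g. {e}. So (X, τ) is disconnected.
Compute connected components by grouping points that agree on all clopens:
  component: {d}
  component: {e}
  component: {f}
  component: {c, g, h}
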